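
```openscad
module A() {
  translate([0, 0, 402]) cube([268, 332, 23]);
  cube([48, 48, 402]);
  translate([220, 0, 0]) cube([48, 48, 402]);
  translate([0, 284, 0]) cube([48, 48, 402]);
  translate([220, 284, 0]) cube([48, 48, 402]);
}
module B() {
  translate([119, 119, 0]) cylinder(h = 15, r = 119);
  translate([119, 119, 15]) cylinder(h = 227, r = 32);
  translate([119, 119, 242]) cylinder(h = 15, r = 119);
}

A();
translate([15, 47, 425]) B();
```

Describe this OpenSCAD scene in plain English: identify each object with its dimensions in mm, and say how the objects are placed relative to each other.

A is a simple wooden stool: a rectangular seat 268 mm (x) by 332 mm (y), 23 mm thick, top face at z = 425 mm, on four square legs, each 48×48 mm in cross-section. The legs rest on z = 0, each flush with a corner of the seat.

B is a spool: two coaxial disc flanges of radius 119 mm and thickness 15 mm, joined by a core cylinder of radius 32 mm and height 227 mm. The lower flange rests on z = 0 and the three cylinders share a vertical axis.

The spool is on top of the stool, centred.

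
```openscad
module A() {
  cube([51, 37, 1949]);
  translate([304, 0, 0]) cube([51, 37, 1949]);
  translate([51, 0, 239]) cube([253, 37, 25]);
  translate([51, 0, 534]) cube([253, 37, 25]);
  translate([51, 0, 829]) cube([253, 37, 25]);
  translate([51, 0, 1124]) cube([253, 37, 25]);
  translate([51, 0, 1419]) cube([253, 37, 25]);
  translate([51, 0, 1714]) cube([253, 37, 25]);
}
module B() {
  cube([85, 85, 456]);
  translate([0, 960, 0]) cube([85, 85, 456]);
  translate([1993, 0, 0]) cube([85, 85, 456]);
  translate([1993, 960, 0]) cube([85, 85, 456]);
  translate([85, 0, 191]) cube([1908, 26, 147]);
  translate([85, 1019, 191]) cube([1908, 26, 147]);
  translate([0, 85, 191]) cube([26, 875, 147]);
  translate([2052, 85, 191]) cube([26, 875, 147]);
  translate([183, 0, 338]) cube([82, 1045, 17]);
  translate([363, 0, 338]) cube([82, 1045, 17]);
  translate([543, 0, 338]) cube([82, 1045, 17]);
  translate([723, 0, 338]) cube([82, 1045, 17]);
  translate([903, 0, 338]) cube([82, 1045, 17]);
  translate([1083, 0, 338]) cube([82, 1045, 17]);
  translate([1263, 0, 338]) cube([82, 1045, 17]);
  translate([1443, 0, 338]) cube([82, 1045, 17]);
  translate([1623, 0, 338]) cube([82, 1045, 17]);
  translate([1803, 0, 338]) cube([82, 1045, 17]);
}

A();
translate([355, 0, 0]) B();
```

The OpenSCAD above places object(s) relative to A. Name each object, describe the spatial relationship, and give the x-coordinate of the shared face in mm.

The ladder's +x face and the bed frame's −x face are both at x = 355 mm.

A is a ladder. B is a bed frame. The bed frame is against the ladder's +x side, with their −y faces flush. The x-coordinate of the shared face is 355 mm.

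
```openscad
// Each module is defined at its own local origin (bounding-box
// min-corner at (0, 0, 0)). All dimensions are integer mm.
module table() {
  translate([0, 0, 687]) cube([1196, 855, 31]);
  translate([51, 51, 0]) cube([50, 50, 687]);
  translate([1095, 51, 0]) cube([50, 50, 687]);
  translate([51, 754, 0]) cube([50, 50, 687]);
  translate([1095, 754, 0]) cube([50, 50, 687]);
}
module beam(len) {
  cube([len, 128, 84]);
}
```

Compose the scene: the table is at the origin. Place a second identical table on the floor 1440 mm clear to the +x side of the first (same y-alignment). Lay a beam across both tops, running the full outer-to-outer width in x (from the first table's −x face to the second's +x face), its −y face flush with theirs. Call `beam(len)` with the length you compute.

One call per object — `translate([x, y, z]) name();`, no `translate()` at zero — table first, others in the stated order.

table();
translate([2636, 0, 0]) table();
translate([0, 0, 718]) beam(3832);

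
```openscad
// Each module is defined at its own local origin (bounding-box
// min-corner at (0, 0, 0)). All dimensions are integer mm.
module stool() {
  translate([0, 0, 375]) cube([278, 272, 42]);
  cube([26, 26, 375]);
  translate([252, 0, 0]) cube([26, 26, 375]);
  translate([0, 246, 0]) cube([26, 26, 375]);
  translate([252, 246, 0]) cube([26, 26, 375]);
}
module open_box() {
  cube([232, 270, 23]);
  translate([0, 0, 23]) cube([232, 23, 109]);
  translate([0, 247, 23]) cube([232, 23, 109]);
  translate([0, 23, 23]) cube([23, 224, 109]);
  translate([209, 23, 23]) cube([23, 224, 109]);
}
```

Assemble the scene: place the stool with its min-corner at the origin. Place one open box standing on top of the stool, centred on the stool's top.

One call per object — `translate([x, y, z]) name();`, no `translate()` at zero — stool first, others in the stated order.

stool();
translate([23, 1, 417]) open_box();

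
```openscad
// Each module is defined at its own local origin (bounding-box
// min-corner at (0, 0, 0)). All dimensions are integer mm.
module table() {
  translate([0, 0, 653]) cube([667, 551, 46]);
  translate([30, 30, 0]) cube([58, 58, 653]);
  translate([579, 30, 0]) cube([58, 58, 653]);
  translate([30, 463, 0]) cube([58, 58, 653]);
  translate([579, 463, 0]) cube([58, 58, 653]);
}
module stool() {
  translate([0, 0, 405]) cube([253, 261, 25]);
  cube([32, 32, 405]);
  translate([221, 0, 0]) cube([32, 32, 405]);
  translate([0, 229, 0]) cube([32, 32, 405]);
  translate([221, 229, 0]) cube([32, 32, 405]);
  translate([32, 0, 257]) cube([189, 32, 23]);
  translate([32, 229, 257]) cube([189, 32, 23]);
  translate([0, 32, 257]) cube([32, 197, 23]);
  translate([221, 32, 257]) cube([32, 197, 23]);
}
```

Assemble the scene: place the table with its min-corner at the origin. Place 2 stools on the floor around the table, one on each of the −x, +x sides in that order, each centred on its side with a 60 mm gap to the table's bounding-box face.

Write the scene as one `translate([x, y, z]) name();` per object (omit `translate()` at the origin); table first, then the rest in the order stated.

table();
translate([-313, 145, 0]) stool();
translate([727, 145, 0]) stool();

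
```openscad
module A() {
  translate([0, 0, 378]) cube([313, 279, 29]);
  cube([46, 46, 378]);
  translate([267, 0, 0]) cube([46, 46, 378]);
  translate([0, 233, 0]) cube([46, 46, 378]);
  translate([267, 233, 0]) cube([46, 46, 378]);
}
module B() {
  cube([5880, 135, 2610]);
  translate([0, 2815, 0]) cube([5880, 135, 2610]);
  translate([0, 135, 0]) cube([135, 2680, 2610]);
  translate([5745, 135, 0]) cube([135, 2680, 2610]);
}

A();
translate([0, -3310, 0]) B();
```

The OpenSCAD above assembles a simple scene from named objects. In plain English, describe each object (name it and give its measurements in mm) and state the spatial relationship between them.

A is a four-legged stool. The seat is 313×279 mm, 29 mm thick, top at z = 407 mm. It stands on four square legs, each 46×46 mm in cross-section, from z = 0 to the seat underside, each flush with a corner of the seat.

B is the wall frame of a small rectangular building: four walls, each 2610 mm tall and 135 mm thick, enclosing a footprint 5880 mm (x) by 2950 mm (y) outside-to-outside, with no floor or roof. The front and back walls (the −y and +y sides) span the full width; the two side walls fit between them.

The house frame is on the floor beside the stool on its −y side.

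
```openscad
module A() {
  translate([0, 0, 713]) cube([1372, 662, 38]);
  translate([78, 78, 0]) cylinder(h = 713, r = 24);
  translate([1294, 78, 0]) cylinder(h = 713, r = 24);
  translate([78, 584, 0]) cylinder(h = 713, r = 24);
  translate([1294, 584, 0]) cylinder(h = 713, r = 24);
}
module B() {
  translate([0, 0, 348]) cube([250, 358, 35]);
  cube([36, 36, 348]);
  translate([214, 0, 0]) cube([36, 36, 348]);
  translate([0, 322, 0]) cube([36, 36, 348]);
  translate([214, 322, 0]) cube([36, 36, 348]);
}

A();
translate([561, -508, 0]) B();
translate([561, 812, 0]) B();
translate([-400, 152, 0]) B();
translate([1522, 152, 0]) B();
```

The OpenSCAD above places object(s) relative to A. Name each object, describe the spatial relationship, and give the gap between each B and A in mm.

Each stool's nearest face is 150 mm from the table's bounding box.

A is a table. B is a stool. Four stools sit around the table at the −y, +y, −x, +x sides. The gap between each stool and the table is 150 mm.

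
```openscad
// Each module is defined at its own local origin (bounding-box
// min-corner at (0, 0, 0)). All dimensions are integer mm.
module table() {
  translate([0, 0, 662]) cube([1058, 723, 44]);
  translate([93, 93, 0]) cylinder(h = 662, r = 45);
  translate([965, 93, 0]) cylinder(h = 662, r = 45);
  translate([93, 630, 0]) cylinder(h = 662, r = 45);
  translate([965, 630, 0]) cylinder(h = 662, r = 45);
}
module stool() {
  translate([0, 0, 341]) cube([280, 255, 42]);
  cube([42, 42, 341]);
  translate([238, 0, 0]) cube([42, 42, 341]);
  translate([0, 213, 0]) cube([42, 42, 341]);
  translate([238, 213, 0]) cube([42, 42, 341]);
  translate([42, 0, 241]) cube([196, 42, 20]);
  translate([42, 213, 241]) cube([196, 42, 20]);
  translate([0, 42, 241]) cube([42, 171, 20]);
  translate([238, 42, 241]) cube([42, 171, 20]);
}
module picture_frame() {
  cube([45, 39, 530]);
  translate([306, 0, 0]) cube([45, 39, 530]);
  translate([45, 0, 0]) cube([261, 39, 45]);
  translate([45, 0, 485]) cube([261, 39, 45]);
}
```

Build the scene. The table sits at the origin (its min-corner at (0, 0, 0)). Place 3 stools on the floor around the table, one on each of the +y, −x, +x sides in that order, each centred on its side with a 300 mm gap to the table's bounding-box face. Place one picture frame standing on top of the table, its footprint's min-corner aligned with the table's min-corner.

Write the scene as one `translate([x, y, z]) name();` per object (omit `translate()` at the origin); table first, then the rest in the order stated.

table();
translate([389, 1023, 0]) stool();
translate([-580, 234, 0]) stool();
translate([1358, 234, 0]) stool();
translate([0, 0, 706]) picture_frame();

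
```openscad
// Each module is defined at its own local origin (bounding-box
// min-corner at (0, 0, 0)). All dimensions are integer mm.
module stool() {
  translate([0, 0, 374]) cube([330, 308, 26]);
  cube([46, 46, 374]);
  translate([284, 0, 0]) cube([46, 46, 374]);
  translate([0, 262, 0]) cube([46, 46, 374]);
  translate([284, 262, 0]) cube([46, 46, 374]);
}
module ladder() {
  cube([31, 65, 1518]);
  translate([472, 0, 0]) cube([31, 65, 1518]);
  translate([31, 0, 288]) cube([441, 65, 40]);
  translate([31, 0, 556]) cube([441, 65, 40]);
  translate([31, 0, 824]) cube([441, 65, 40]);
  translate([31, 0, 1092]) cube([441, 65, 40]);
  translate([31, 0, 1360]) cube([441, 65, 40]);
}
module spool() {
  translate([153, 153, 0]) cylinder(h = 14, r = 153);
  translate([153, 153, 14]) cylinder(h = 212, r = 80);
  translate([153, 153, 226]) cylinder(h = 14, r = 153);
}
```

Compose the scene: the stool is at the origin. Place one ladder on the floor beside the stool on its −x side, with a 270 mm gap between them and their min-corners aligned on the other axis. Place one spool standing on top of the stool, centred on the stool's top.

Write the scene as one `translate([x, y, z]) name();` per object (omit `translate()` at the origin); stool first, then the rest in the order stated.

stool();
translate([-773, 0, 0]) ladder();
translate([12, 1, 400]) spool();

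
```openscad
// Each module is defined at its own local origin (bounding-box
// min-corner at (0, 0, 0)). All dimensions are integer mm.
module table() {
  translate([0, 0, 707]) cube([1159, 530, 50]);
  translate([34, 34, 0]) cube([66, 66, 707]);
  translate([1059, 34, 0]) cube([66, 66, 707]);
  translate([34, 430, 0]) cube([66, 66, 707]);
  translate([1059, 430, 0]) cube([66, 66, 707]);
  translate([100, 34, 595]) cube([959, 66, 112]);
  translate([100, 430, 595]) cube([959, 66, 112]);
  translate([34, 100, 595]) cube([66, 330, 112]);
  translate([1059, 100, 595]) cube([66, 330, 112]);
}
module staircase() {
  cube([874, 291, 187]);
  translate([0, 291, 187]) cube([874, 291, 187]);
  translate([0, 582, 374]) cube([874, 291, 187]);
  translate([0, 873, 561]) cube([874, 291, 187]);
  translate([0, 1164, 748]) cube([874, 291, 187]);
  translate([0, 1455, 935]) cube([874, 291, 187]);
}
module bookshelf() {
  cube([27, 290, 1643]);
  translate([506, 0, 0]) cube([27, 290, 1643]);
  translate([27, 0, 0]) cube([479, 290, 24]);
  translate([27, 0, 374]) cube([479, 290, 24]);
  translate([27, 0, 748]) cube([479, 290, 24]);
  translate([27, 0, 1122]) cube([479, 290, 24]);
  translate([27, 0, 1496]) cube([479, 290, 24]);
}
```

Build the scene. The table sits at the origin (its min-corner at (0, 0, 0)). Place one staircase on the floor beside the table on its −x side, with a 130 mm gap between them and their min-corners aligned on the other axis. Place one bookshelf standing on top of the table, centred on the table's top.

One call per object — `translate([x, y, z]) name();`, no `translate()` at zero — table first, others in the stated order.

table();
translate([-1004, 0, 0]) staircase();
translate([313, 120, 757]) bookshelf();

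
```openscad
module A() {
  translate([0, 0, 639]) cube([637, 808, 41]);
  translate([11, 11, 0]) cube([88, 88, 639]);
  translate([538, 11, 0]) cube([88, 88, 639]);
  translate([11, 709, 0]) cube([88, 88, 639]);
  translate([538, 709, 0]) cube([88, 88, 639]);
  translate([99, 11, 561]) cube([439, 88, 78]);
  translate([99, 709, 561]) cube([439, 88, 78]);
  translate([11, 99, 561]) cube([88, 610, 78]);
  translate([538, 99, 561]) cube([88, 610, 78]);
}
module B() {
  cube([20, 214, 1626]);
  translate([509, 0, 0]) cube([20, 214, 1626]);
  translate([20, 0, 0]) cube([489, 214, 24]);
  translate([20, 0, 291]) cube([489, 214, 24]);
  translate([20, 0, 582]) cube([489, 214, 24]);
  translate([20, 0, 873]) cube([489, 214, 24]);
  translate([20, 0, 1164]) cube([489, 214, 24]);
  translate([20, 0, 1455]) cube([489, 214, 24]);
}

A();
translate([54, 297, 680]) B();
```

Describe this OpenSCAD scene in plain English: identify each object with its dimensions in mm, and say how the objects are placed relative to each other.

A is a table: top 637 mm (x) × 808 mm (y), 41 mm thick, upper face at z = 680 mm, on four 88×88 mm square legs, each inset 11 mm from the nearest pair of top edges, running from z = 0 to the bottom of the top. Four apron rails, 88 mm thick and 78 mm tall, run between adjacent legs with their top edges flush with the underside of the top and their outer faces flush with the legs' outer faces.

B is an open bookshelf. Two side panels, each 20 mm thick, 214 mm deep and 1626 mm tall, stand 529 mm apart (outside-to-outside). Between them sit 6 shelves, each 24 mm thick and 214 mm deep, spanning the full gap between the sides. The bottom shelf rests on the floor (its underside at z = 0) and the clear gap between one shelf's top and the next shelf's underside is 267 mm.

The bookshelf is on top of the table, centred.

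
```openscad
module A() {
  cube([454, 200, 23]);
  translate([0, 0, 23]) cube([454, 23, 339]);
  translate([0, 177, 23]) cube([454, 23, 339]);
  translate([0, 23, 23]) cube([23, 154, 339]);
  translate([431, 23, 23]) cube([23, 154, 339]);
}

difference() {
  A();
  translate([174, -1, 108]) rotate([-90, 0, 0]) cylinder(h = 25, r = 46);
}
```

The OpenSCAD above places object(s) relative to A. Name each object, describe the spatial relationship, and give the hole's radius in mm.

The subtracted cylinder has r = 46 mm.

A is an open box. The open box has a circular hole through its front wall. The hole's radius is 46 mm.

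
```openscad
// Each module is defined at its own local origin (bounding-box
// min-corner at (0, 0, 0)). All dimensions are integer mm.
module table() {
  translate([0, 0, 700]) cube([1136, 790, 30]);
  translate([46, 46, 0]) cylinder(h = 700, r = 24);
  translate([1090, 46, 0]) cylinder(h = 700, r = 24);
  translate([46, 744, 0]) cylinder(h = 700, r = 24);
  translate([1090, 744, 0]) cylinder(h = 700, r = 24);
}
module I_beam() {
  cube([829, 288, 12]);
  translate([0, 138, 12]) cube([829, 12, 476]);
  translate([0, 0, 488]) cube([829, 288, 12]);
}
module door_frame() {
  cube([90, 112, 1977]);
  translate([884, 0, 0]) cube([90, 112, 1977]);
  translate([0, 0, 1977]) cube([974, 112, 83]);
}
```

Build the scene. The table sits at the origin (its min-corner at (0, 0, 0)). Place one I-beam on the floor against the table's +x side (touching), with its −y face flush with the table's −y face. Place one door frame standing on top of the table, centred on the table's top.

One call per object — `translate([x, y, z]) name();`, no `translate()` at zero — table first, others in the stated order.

table();
translate([1136, 0, 0]) I_beam();
translate([81, 339, 730]) door_frame();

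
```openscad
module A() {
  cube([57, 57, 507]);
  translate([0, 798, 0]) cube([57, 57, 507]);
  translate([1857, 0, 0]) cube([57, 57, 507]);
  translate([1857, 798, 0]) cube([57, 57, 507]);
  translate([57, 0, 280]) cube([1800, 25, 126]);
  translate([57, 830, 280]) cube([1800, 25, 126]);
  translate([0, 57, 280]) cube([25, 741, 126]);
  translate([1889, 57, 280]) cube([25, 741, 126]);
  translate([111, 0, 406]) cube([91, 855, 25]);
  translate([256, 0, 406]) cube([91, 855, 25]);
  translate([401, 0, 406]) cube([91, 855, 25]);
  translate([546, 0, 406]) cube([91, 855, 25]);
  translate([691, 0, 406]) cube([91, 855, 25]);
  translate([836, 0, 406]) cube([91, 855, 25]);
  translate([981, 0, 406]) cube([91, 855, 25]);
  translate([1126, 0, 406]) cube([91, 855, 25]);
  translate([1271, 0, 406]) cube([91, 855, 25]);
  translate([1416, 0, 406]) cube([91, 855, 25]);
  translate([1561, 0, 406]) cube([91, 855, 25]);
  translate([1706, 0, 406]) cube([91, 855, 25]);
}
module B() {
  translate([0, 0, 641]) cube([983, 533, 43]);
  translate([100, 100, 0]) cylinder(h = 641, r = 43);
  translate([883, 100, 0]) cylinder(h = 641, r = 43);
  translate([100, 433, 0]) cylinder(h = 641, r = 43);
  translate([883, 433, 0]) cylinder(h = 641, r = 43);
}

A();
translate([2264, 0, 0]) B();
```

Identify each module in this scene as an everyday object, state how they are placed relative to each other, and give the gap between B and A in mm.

A is a bed frame. B is a table. The table is on the floor beside the bed frame on its +x side. The gap between the table and the bed frame is 350 mm.

The table's nearest face is 350 mm from the bed frame's +x face.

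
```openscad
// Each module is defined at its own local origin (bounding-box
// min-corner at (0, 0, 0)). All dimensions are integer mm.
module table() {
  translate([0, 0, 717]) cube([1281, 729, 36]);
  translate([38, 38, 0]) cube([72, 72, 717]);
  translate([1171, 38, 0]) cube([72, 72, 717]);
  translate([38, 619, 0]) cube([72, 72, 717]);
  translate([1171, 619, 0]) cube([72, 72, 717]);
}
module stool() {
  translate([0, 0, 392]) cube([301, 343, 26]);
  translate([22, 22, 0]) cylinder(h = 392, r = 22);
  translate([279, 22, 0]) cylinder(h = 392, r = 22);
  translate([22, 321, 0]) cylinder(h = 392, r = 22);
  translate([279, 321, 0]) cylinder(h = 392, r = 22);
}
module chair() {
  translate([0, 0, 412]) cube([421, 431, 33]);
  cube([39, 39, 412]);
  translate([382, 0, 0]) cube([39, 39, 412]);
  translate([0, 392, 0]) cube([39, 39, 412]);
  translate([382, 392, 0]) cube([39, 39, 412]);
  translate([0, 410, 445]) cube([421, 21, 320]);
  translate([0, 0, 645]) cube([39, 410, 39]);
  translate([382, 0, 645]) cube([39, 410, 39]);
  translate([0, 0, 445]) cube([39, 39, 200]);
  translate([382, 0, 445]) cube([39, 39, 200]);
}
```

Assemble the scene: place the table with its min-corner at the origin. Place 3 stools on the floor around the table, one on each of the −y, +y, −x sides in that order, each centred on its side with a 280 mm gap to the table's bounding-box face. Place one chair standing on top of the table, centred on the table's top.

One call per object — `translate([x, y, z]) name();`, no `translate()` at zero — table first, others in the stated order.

table();
translate([490, -623, 0]) stool();
translate([490, 1009, 0]) stool();
translate([-581, 193, 0]) stool();
translate([430, 149, 753]) chair();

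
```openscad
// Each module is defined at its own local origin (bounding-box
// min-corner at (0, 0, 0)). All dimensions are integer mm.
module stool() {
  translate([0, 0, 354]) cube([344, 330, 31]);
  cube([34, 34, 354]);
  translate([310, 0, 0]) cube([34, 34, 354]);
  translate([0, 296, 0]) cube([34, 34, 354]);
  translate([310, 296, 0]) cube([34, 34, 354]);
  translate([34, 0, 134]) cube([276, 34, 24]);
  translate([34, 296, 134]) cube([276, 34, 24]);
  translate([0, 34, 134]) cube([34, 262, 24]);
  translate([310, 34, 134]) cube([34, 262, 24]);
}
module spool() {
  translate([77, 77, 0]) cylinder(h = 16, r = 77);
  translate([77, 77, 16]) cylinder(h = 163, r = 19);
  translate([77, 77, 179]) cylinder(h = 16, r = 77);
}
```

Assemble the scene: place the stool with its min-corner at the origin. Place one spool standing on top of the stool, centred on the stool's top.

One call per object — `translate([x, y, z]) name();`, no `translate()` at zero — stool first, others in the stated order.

stool();
translate([95, 88, 385]) spool();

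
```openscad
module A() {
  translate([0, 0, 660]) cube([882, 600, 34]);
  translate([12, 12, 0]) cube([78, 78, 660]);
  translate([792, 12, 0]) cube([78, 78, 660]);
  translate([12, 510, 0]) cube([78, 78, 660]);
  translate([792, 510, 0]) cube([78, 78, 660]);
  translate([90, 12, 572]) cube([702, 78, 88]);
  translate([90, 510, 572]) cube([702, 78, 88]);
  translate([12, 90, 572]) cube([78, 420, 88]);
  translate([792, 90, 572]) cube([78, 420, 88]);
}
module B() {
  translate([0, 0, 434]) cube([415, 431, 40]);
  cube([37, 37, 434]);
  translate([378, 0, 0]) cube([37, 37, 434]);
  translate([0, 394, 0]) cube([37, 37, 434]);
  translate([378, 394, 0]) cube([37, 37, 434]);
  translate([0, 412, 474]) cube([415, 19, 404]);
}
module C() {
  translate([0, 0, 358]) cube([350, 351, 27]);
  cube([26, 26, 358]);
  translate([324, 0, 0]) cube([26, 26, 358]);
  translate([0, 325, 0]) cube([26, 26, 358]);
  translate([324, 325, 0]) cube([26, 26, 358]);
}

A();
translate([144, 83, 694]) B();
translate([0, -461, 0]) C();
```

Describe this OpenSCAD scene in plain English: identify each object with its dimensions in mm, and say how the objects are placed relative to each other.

A is a rectangular dining table. The top is 882×600×34 mm with its upper surface at z = 694 mm. It stands on four 78×78 mm square legs, each inset 12 mm from the nearest pair of top edges, running from the floor to the underside of the top. Four apron rails, 78 mm thick and 88 mm tall, run between adjacent legs with their top edges flush with the underside of the top and their outer faces flush with the legs' outer faces.

B is a chair. The seat is a 415×431×40 mm slab with its top at z = 474 mm, on four 37×37 mm corner legs (flush with the seat edges, standing on z = 0). A flat backrest 19 mm thick, 404 mm tall, spans the full seat width and rises from the seat top along its +y edge, rear face flush with the rear of the seat.

C is a four-legged stool. The seat is a 350×351×27 mm slab whose top surface is at z = 385 mm; four square legs, each 26×26 mm in cross-section, run from the floor (z = 0) to the underside of the seat, each flush with a corner of the seat.

The chair is on top of the table. The stool is on the floor beside the table on its −y side.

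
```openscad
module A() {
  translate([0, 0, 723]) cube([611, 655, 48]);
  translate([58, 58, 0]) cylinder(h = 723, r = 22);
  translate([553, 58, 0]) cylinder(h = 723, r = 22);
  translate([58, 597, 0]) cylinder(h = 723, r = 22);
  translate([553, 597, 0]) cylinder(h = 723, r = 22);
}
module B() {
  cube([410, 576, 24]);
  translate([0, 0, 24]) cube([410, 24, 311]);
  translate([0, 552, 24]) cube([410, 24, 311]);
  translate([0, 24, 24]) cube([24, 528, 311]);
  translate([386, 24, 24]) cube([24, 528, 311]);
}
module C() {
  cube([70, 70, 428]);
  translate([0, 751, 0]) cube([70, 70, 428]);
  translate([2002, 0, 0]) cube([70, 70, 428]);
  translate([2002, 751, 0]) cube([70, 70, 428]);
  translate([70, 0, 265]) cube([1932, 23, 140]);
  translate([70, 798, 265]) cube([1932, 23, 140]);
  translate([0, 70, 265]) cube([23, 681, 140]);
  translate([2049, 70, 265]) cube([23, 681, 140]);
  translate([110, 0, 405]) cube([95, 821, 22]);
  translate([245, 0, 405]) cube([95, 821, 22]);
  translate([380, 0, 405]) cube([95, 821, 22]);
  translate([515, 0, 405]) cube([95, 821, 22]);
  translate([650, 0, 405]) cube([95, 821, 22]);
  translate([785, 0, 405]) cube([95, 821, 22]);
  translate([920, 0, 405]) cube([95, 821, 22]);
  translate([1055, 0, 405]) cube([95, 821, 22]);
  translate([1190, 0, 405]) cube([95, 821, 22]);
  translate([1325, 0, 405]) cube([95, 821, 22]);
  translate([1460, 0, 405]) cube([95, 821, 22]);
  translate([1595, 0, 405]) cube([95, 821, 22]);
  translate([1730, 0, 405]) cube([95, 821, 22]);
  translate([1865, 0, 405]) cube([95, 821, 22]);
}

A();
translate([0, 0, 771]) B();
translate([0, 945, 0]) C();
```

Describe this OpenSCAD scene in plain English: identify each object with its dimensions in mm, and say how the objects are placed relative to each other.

A is a table: top 611 mm (x) × 655 mm (y), 48 mm thick, upper face at z = 771 mm, on four round legs of 44 mm diameter, each leg's bounding box inset 36 mm from the nearest pair of top edges, running from z = 0 to the bottom of the top.

B is an open-topped rectangular box: outside dimensions 410×576×335 mm, with a uniform wall and base thickness of 24 mm. The base is a full 410×576 slab on the floor; four walls sit on top of the base. The front and back walls (the −y and +y sides) span the full width; the two side walls fit between them.

C is a bed frame 2072 mm long (x) by 821 mm wide (y). Four 70×70 mm corner posts, 428 mm tall, at the corners of the footprint. Four rails of 23 mm thickness and 140 mm height run between adjacent posts with their undersides at z = 265 mm, their outer faces flush with the outside of the frame (the two x-running rails run between the posts' inner faces; the two y-running rails run between the posts' inner faces). 14 slats, each 95 mm wide (x) and 22 mm thick, lie across the top of the two x-running rails, running the full 821 mm width of the frame in y; the slats are evenly spaced along x between the inner faces of the end posts with equal gaps (rounded down to the nearest mm) at the −x end and between each pair — any rounding remainder accumulates at the +x end.

The open box is on top of the table. The bed frame is on the floor beside the table on its +y side.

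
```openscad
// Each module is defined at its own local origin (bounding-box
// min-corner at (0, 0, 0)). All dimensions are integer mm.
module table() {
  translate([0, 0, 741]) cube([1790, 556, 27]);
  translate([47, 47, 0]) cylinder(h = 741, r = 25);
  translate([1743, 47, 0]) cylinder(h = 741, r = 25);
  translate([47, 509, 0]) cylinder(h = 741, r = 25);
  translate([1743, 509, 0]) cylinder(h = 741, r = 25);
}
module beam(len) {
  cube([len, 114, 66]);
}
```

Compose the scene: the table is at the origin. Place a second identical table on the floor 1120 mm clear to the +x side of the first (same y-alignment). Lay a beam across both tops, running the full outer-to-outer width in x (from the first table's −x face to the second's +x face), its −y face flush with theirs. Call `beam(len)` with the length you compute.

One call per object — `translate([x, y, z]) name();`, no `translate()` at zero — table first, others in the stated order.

table();
translate([2910, 0, 0]) table();
translate([0, 0, 768]) beam(4700);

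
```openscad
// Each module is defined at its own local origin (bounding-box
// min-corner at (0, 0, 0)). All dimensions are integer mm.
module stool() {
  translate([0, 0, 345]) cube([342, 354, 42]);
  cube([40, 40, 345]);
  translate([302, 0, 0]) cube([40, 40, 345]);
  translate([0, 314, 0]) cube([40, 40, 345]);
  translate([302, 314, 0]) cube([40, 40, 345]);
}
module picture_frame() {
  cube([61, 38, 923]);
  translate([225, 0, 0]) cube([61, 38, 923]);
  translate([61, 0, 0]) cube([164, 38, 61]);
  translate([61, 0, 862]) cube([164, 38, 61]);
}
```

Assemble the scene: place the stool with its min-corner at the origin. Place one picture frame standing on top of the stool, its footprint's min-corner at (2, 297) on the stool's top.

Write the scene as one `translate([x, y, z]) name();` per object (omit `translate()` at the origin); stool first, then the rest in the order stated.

stool();
translate([2, 297, 387]) picture_frame();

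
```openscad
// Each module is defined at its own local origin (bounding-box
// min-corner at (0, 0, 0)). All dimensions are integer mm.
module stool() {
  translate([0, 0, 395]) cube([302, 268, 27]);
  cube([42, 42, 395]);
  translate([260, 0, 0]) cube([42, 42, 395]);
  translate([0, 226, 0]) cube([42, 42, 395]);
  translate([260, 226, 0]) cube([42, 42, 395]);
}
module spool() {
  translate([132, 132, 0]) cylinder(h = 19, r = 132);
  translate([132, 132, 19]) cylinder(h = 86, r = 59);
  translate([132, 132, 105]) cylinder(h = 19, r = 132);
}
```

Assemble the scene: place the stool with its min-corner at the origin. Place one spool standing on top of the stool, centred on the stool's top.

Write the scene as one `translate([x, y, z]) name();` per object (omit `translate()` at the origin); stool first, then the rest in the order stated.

stool();
translate([19, 2, 422]) spool();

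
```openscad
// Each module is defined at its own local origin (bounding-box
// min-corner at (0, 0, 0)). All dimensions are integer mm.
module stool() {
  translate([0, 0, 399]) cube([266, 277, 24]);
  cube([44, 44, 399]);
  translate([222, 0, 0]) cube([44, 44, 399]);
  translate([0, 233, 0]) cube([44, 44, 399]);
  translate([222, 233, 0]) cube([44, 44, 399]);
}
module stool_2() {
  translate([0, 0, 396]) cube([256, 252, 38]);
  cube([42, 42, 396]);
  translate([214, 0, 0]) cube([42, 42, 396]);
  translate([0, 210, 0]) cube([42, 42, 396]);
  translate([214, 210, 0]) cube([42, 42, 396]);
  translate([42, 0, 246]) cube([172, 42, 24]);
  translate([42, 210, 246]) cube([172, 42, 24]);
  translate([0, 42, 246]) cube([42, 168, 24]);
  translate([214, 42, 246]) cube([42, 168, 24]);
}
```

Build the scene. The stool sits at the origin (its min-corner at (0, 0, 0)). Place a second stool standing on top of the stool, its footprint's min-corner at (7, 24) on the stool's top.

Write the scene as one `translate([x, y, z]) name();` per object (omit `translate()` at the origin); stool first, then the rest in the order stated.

stool();
translate([7, 24, 423]) stool_2();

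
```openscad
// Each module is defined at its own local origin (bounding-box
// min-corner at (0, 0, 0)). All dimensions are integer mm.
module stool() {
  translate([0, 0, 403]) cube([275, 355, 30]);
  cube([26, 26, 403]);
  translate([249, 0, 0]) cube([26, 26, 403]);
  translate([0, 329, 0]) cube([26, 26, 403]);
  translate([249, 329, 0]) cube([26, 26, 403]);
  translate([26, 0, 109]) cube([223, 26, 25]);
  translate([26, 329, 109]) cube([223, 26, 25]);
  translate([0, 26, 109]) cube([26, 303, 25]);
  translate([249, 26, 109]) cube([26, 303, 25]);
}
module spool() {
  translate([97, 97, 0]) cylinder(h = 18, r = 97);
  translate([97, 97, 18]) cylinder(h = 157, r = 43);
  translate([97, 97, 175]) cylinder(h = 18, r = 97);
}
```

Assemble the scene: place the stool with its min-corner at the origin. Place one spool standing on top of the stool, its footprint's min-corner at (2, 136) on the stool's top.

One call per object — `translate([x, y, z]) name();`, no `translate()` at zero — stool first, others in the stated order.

stool();
translate([2, 136, 433]) spool();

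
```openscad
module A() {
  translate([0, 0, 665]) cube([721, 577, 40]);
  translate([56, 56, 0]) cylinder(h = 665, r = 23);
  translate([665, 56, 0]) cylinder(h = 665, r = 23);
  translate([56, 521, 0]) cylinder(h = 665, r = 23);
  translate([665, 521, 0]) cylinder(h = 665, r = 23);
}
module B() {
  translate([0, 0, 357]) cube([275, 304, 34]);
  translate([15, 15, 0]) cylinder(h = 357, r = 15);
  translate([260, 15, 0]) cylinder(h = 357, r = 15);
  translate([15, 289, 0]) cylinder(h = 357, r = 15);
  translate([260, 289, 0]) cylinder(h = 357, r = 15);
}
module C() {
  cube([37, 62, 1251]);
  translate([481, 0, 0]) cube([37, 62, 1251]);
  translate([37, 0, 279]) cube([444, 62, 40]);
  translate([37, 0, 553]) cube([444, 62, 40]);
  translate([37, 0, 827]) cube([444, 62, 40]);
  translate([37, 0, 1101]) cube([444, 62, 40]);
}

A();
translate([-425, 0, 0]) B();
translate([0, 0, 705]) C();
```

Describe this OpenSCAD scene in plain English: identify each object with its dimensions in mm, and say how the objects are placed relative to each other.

A is a rectangular dining table. The top is 721×577×40 mm with its upper surface at z = 705 mm. It stands on four round legs of 46 mm diameter, each leg's bounding box inset 33 mm from the nearest pair of top edges, running from the floor to the underside of the top.

B is a four-legged stool. The seat is 275×304 mm, 34 mm thick, top at z = 391 mm. It stands on four round legs, each 30 mm in diameter, from z = 0 to the seat underside, each leg's axis is inset half a diameter from the nearest pair of seat edges (so the leg's bounding box is flush with the corner).

C is a wooden ladder with two side rails of 37×62 mm section and 1251 mm height, set 518 mm apart overall. Between them run 4 rectangular rungs (62 mm deep, 40 mm thick), front faces flush with the rails' −y face. The bottom of the first rung is 279 mm above the floor and each subsequent rung is 274 mm higher than the one below.

The stool is on the floor beside the table on its −x side. The ladder is on top of the table.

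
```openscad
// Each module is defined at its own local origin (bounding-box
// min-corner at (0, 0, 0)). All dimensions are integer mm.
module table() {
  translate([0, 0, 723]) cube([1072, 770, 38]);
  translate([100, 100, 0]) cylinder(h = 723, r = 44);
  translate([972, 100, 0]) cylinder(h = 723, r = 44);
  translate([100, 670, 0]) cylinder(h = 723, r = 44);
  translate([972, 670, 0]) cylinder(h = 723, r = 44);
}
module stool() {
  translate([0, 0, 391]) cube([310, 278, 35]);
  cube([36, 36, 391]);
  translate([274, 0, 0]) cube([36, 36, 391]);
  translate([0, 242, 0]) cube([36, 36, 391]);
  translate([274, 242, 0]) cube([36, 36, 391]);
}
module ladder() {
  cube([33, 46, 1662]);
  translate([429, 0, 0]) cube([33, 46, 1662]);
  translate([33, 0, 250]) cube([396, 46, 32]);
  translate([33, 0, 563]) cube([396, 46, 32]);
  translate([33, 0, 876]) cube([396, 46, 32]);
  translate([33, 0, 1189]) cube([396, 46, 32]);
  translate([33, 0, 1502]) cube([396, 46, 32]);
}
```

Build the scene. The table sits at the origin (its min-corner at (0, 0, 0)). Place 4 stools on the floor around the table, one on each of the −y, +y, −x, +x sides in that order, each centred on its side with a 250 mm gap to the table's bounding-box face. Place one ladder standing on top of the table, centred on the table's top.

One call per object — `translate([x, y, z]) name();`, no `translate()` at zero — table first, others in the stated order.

table();
translate([381, -528, 0]) stool();
translate([381, 1020, 0]) stool();
translate([-560, 246, 0]) stool();
translate([1322, 246, 0]) stool();
translate([305, 362, 761]) ladder();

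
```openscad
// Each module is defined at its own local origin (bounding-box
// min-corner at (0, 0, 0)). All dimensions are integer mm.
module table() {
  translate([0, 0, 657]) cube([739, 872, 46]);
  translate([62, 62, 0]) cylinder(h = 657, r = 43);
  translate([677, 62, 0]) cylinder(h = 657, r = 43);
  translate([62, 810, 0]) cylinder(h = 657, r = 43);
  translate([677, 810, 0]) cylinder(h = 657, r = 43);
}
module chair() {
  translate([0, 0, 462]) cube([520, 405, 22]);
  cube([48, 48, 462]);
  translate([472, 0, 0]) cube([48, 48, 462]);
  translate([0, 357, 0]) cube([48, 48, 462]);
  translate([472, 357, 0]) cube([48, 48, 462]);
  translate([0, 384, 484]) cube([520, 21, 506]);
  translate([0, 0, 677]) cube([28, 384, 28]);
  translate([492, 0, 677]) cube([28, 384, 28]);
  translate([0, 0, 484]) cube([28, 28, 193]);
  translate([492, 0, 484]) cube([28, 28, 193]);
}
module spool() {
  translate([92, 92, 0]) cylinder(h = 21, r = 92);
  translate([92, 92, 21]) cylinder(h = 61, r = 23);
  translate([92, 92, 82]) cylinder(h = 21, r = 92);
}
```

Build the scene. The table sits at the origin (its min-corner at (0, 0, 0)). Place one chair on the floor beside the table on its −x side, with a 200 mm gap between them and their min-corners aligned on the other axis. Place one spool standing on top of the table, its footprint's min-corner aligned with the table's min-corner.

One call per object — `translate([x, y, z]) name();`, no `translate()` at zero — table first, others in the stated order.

table();
translate([-720, 0, 0]) chair();
translate([0, 0, 703]) spool();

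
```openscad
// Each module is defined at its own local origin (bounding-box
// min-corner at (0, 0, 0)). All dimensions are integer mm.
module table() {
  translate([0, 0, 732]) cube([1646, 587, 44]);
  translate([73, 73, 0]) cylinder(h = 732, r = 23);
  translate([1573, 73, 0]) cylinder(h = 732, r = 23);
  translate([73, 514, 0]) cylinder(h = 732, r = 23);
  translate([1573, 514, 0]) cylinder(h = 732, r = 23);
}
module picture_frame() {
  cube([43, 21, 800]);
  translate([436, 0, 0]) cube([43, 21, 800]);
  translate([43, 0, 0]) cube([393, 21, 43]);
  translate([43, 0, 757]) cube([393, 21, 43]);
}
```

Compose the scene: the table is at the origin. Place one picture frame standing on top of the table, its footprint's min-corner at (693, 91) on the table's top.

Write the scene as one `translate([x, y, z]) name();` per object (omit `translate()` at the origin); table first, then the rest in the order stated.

table();
translate([693, 91, 776]) picture_frame();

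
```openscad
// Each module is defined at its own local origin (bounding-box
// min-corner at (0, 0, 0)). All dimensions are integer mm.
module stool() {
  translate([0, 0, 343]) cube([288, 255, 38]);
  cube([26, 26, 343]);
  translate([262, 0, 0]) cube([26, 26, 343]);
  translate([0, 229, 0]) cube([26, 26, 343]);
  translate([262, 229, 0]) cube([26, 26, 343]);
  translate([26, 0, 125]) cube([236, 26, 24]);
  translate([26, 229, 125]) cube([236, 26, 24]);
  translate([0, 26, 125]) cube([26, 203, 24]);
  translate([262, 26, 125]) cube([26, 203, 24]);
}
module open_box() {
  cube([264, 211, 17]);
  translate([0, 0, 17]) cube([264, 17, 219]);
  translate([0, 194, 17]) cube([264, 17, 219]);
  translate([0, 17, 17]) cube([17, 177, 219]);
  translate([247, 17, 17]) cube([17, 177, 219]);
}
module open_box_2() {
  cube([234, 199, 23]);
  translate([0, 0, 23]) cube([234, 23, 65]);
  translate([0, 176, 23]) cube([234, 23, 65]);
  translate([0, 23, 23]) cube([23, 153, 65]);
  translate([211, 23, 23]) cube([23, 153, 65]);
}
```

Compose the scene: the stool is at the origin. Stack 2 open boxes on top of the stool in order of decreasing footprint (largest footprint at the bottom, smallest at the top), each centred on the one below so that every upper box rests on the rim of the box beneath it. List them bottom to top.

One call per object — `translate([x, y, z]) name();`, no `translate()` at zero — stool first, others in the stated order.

stool();
translate([12, 22, 381]) open_box();
translate([27, 28, 617]) open_box_2();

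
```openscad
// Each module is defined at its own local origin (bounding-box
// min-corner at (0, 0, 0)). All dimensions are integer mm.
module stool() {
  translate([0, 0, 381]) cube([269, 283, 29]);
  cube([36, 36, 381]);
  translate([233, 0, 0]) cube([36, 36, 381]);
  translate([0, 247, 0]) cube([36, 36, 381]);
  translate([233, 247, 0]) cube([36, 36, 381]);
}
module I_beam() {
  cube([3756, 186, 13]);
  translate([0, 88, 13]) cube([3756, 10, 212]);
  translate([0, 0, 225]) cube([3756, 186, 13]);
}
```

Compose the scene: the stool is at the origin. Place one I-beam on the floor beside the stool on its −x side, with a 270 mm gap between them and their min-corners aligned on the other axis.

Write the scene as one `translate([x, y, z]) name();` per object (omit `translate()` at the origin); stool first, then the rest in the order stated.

stool();
translate([-4026, 0, 0]) I_beam();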